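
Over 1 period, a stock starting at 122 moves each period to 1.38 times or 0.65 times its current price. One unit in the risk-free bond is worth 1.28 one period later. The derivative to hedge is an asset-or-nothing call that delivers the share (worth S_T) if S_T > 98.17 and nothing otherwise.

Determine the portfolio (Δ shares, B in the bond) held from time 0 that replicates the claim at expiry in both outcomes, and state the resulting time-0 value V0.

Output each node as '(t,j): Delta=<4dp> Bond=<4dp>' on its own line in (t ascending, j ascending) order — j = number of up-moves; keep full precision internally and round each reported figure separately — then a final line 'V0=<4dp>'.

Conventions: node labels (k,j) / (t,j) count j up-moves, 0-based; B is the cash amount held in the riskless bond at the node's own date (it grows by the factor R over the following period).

(0,0): Delta=1.8904 Bond=-117.1169
V0=113.5133

Risk-neutral probability p* = (R−d)/(u−d) = (1.28−0.65)/(1.38−0.65) = 0.8630.
Terminal payoffs: V(1,0)=0.0000, V(1,1)=168.3600
(0,0): S=122.0000. Δ = (V_up−V_dn)/(S_up−S_dn) = (168.3600−0.0000)/(168.3600−79.3000) = 1.8904. V = [p*·168.3600 + (1−p*)·0.0000]/1.28 = 113.5133. B = V − Δ·S = -117.1169.
Check: Δ(0,0)·S0 + B(0,0) = 113.5133 = V0.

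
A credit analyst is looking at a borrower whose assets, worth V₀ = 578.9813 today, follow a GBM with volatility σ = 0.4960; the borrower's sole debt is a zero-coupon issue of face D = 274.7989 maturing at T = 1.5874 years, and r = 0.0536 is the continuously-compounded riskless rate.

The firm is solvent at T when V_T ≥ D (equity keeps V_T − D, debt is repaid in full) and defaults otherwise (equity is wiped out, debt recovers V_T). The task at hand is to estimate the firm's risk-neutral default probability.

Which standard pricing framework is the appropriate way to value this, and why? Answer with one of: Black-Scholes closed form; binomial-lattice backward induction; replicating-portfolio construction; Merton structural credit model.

framework: Merton structural credit model

Key observation: the question is about default risk generated by asset-value dynamics against a debt face of 274.7989 — the structural framework prices exactly that.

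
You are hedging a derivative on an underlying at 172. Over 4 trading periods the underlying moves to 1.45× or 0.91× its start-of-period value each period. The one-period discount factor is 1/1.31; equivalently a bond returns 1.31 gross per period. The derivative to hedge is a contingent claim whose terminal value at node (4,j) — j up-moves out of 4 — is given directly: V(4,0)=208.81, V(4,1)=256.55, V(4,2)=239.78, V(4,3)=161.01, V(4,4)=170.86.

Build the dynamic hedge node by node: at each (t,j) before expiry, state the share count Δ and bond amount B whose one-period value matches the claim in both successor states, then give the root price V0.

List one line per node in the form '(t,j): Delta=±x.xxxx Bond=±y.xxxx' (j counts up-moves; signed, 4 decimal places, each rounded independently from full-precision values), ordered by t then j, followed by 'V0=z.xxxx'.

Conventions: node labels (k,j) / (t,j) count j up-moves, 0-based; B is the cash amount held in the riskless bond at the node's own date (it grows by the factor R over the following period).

Arbitrage-free pricing uses the up-move probability p* = (R−d)/(u−d) = 0.7407, discounting each step at R = 1.31.
Payoffs at expiry: V(4,0)=208.8100, V(4,1)=256.5500, V(4,2)=239.7800, V(4,3)=161.0100, V(4,4)=170.8600
Node (3,0) S=129.6142: V=(p*·256.5500+(1−p*)·208.8100)/1.31=186.3916; Δ=(256.5500−208.8100)/(187.9406−117.9489)=0.6821; B=V−Δ·S=97.9842
Node (3,1) S=206.5281: V=(p*·239.7800+(1−p*)·256.5500)/1.31=186.3571; Δ=(239.7800−256.5500)/(299.4658−187.9406)=-0.1504; B=V−Δ·S=217.4126
Node (3,2) S=329.0833: V=(p*·161.0100+(1−p*)·239.7800)/1.31=138.4976; Δ=(161.0100−239.7800)/(477.1708−299.4658)=-0.4433; B=V−Δ·S=284.3680
Node (3,3) S=524.3635: V=(p*·170.8600+(1−p*)·161.0100)/1.31=128.4781; Δ=(170.8600−161.0100)/(760.3271−477.1708)=0.0348; B=V−Δ·S=110.2373
Node (2,0) S=142.4332: V=(p*·186.3571+(1−p*)·186.3916)/1.31=142.2641; Δ=(186.3571−186.3916)/(206.5281−129.6142)=-0.0004; B=V−Δ·S=142.3280
Node (2,1) S=226.9540: V=(p*·138.4976+(1−p*)·186.3571)/1.31=115.1951; Δ=(138.4976−186.3571)/(329.0833−206.5281)=-0.3905; B=V−Δ·S=203.8238
Node (2,2) S=361.6300: V=(p*·128.4781+(1−p*)·138.4976)/1.31=100.0578; Δ=(128.4781−138.4976)/(524.3635−329.0833)=-0.0513; B=V−Δ·S=118.6125
Node (1,0) S=156.5200: V=(p*·115.1951+(1−p*)·142.2641)/1.31=93.2924; Δ=(115.1951−142.2641)/(226.9540−142.4332)=-0.3203; B=V−Δ·S=143.4202
Node (1,1) S=249.4000: V=(p*·100.0578+(1−p*)·115.1951)/1.31=79.3758; Δ=(100.0578−115.1951)/(361.6300−226.9540)=-0.1124; B=V−Δ·S=107.4079
Node (0,0) S=172.0000: V=(p*·79.3758+(1−p*)·93.2924)/1.31=63.3464; Δ=(79.3758−93.2924)/(249.4000−156.5200)=-0.1498; B=V−Δ·S=89.1179
Sanity check at the root: Δ(0,0)·S0 + B(0,0) reproduces V0 = 63.3464.

(0,0): Delta=-0.1498 Bond=89.1179
(1,0): Delta=-0.3203 Bond=143.4202
(1,1): Delta=-0.1124 Bond=107.4079
(2,0): Delta=-0.0004 Bond=142.3280
(2,1): Delta=-0.3905 Bond=203.8238
(2,2): Delta=-0.0513 Bond=118.6125
(3,0): Delta=0.6821 Bond=97.9842
(3,1): Delta=-0.1504 Bond=217.4126
(3,2): Delta=-0.4433 Bond=284.3680
(3,3): Delta=0.0348 Bond=110.2373
V0=63.3464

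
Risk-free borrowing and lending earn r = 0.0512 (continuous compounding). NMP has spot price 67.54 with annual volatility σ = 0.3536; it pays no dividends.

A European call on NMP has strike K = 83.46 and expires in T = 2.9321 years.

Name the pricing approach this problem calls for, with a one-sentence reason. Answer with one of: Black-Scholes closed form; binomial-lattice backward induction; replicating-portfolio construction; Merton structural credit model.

Key observation: with NMP following a GBM at constant σ and r, the European call struck at 83.46 prices in closed form — nothing here needs a stepwise model or a balance sheet.

framework: Black-Scholes closed form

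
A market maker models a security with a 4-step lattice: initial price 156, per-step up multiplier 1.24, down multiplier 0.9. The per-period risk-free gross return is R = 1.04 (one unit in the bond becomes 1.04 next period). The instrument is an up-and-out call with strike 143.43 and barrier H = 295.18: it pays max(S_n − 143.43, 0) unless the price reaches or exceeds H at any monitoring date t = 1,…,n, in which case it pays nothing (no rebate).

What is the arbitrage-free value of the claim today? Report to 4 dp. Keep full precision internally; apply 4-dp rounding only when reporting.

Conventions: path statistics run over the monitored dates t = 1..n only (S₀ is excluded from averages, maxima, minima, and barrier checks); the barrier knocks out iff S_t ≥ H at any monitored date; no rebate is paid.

price = 28.3903

Set p* = 0.4118 (from d < R < u); the path-dependent value is the discounted p*-expectation over all price paths.
Enumerate all 2^4 = 16 price paths (U = up ×1.24, D = down ×0.9); each path with k up-moves has probability p*^k·(1−p*)^(4−k).
DDDD: M=140.4000, payoff=0.0000, prob=0.119730
UDDD: M=193.4400, payoff=0.0000, prob=0.083811
DUDD: M=174.0960, payoff=0.0000, prob=0.083811
UUDD: M=239.8656, payoff=50.8611, prob=0.058668
DDUD: M=156.6864, payoff=0.0000, prob=0.083811
UDUD: M=215.8790, payoff=50.8611, prob=0.058668
DUUD: M=215.8790, payoff=50.8611, prob=0.058668
UUUD: M=297.4333, payoff=0.0000, prob=0.041068
DDDU: M=141.0178, payoff=0.0000, prob=0.083811
UDDU: M=194.2911, payoff=50.8611, prob=0.058668
DUDU: M=194.2911, payoff=50.8611, prob=0.058668
UUDU: M=267.6900, payoff=124.2600, prob=0.041068
DDUU: M=194.2911, payoff=50.8611, prob=0.058668
UDUU: M=267.6900, payoff=124.2600, prob=0.041068
DUUU: M=267.6900, payoff=124.2600, prob=0.041068
UUUU: M=368.8173, payoff=0.0000, prob=0.028747
Price = Σ prob·payoff / R^4 = 33.212640 / 1.169859 = 28.3903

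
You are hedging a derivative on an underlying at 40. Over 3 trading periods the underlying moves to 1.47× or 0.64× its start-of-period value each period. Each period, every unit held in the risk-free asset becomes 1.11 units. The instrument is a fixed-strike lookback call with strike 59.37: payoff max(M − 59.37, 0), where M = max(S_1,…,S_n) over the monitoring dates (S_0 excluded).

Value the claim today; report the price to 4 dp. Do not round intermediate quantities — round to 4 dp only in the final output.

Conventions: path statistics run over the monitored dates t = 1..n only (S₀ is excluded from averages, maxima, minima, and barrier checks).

Set p* = 0.5663 (from d < R < u); the path-dependent value is the discounted p*-expectation over all price paths.
Enumerate all 2^3 = 8 price paths (U = up ×1.47, D = down ×0.64); each path with k up-moves has probability p*^k·(1−p*)^(3−k).
DDD: M=25.6000, payoff=0.0000, prob=0.081597
UDD: M=58.8000, payoff=0.0000, prob=0.106529
DUD: M=37.6320, payoff=0.0000, prob=0.106529
UUD: M=86.4360, payoff=27.0660, prob=0.139080
DDU: M=25.6000, payoff=0.0000, prob=0.106529
UDU: M=58.8000, payoff=0.0000, prob=0.139080
DUU: M=55.3190, payoff=0.0000, prob=0.139080
UUU: M=127.0609, payoff=67.6909, prob=0.181576
Price = Σ prob·payoff / R^3 = 16.055403 / 1.367631 = 11.7396

price = 11.7396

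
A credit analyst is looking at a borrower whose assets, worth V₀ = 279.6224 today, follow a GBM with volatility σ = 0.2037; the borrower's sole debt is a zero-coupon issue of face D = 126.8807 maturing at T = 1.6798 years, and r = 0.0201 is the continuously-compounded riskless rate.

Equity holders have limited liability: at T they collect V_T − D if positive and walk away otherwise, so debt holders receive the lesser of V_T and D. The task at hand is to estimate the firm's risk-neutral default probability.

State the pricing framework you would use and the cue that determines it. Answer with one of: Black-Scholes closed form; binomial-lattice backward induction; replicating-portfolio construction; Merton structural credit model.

Key observation: with the firm-asset dynamics (V₀ = 279.6224) and a single zero-coupon liability of face 126.8807 given, debt value, spread, and default probability all derive from the option view of the balance sheet.

framework: Merton structural credit model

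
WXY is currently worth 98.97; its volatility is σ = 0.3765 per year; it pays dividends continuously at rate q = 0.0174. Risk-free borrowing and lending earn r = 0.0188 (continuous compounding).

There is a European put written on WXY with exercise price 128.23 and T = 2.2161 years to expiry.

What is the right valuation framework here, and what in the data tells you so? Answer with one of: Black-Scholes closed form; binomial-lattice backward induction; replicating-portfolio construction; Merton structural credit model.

framework: Black-Scholes closed form

Key observation: everything needed for the exact continuous-time valuation of the European put on WXY (strike 128.23) is given, and no feature rules the closed form out.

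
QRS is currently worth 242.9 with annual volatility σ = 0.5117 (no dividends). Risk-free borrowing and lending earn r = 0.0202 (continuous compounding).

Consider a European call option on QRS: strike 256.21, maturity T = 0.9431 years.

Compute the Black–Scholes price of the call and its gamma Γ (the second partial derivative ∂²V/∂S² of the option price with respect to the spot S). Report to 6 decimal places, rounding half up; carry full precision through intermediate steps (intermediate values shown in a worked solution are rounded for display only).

σ√T = 0.5117·√0.9431 = 0.496929
d₁ = (ln(S/K) + (r+σ²/2)T) / (σ√T) = (ln(242.9/256.21) + (0.0202+0.5117²/2)·0.9431) / 0.496929 = (-0.053348 + 0.142520) / 0.496929 = 0.179447
d₂ = d₁ − σ√T = 0.179447 − 0.496929 = -0.317482
e^{−rT} = 0.981130
N(d₁) = 0.571206,  N(d₂) = 0.375439
Call price V = S·N(d₁) − K·e^{−rT}·N(d₂) = 138.746056 − 94.376025 = 44.370031
φ(d₁) = (1/√(2π))·e^{−d₁²/2} = 0.392571
Γ = φ(d₁) / (S·σ·√T) = 0.003252

price = 44.370031
Γ = 0.003252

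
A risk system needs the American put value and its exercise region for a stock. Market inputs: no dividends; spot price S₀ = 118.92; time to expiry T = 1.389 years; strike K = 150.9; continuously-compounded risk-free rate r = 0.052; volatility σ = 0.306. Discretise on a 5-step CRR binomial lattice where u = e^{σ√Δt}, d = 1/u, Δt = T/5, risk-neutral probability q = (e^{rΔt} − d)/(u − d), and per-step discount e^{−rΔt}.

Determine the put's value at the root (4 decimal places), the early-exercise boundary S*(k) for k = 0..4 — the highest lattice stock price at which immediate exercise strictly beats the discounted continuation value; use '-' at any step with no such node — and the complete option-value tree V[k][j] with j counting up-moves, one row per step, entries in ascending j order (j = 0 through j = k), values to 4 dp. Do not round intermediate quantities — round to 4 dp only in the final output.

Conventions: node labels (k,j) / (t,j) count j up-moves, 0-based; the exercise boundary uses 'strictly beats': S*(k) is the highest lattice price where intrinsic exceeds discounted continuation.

price = 34.9082
boundary = - 101.2070 86.1324 101.2070 118.9200
tree:
34.9082
49.6930 21.4041
64.7676 33.3766 10.2707
77.5969 49.6930 18.3252 2.6617
88.5153 64.7676 31.9800 5.4519 0.0000
97.8074 77.5969 49.6930 11.1670 0.0000 0.0000

params: Δt=0.27780 u=1.17502 d=0.85105 q=0.50468 e^(-rΔt)=0.98566
t_5 payoffs: 97.8074 77.5969 49.6930 11.1670 0.0000 0.0000
t_4: node(4,0) S=62.3847 payoff=88.5153 vs cont=86.3511 → 88.5153 [stop]  node(4,1) S=86.1324 payoff=64.7676 vs cont=62.6034 → 64.7676 [stop]  node(4,2) S=118.9200 payoff=31.9800 vs cont=29.8158 → 31.9800 [stop]  node(4,3) S=164.1887 payoff=0.0000 vs cont=5.4519 → 5.4519 [wait]  node(4,4) S=226.6895 payoff=0.0000 vs cont=0.0000 → 0.0000 [wait]  ⇒ S*(4)=118.9200
t_3: node(3,0) S=73.3031 payoff=77.5969 vs cont=75.4327 → 77.5969 [stop]  node(3,1) S=101.2070 payoff=49.6930 vs cont=47.5288 → 49.6930 [stop]  node(3,2) S=139.7330 payoff=11.1670 vs cont=18.3252 → 18.3252 [wait]  node(3,3) S=192.9245 payoff=0.0000 vs cont=2.6617 → 2.6617 [wait]  ⇒ S*(3)=101.2070
t_2: node(2,0) S=86.1324 payoff=64.7676 vs cont=62.6034 → 64.7676 [stop]  node(2,1) S=118.9200 payoff=31.9800 vs cont=33.3766 → 33.3766 [wait]  node(2,2) S=164.1887 payoff=0.0000 vs cont=10.2707 → 10.2707 [wait]  ⇒ S*(2)=86.1324
t_1: node(1,0) S=101.2070 payoff=49.6930 vs cont=48.2235 → 49.6930 [stop]  node(1,1) S=139.7330 payoff=11.1670 vs cont=21.4041 → 21.4041 [wait]  ⇒ S*(1)=101.2070
t_0: node(0,0) S=118.9200 payoff=31.9800 vs cont=34.9082 → 34.9082 [wait]  ⇒ S*(0)=-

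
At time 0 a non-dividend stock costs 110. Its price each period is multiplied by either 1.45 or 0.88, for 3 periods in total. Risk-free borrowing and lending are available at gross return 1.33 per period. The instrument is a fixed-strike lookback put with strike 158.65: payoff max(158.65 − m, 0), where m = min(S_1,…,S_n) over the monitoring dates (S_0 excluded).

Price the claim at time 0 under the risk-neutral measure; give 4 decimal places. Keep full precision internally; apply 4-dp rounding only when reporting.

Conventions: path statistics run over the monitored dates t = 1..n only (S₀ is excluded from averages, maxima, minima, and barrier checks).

Set p* = 0.7895 (from d < R < u); the path-dependent value is the discounted p*-expectation over all price paths.
Enumerate all 2^3 = 8 price paths (U = up ×1.45, D = down ×0.88); each path with k up-moves has probability p*^k·(1−p*)^(3−k).
DDD: m=74.9619, payoff=83.6881, prob=0.009331
UDD: m=123.5168, payoff=35.1332, prob=0.034991
DUD: m=96.8000, payoff=61.8500, prob=0.034991
UUD: m=159.5000, payoff=0.0000, prob=0.131214
DDU: m=85.1840, payoff=73.4660, prob=0.034991
UDU: m=140.3600, payoff=18.2900, prob=0.131214
DUU: m=96.8000, payoff=61.8500, prob=0.131214
UUU: m=159.5000, payoff=0.0000, prob=0.492054
Price = Σ prob·payoff / R^3 = 17.260511 / 2.352637 = 7.3367

price = 7.3367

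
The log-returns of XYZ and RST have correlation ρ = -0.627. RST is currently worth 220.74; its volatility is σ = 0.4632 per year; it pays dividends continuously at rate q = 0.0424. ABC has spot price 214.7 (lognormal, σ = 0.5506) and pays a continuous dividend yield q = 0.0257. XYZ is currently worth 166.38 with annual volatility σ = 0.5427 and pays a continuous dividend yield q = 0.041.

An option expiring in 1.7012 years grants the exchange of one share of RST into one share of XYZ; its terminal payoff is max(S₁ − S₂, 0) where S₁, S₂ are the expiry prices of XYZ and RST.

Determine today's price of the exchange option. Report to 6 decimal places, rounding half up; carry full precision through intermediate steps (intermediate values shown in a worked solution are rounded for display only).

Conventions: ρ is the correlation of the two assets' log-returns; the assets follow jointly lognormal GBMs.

exchange price = 57.314161

σ_eff = √(σ₁² + σ₂² − 2ρσ₁σ₂) = √(0.5427² + 0.4632² − 2·-0.627·0.5427·0.4632) = 0.907913
d₁ = (ln(S₁/S₂) + (q₂ − q₁ + σ_eff²/2)T) / (σ_eff√T) = (ln(166.38/220.74) + (0.0424 − 0.041 + 0.412153)·1.7012) / 1.184192 = 0.355369
d₂ = d₁ − σ_eff√T = 0.355369 − 1.184192 = -0.828822
N(d₁) = 0.638844,  N(d₂) = 0.203602
V = S₁·e^{−q₁T}·N(d₁) − S₂·e^{−q₂T}·N(d₂) = 99.129734 − 41.815573 = 57.314161
Key observation: the rate r is irrelevant here: denominating values in RST turns the exchange into a ratio option on S₁/S₂, and discounting at r drops out.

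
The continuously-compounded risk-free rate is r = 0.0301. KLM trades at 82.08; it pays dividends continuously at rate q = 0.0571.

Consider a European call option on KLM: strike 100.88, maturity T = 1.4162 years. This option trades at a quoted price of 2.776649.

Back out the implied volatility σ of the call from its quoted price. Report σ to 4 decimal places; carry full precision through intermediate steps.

At σ = 0.2448 the Black–Scholes value reproduces the quote:
σ√T = 0.2448·√1.4162 = 0.291322
d₁ = (ln(S/K) + (r−q+σ²/2)T) / (σ√T) = (ln(82.08/100.88) + (0.0301−0.0571+0.2448²/2)·1.4162) / 0.291322 = (-0.206237 + 0.004197) / 0.291322 = -0.693529
d₂ = d₁ − σ√T = -0.693529 − 0.291322 = -0.984851
e^{−rT} = 0.958268
e^{−qT} = 0.922318
N(d₁) = 0.243989,  N(d₂) = 0.162349
V = S·e^{−qT}·N(d₁) − K·e^{−rT}·N(d₂) = 18.470906 − 15.694257 = 2.776649 (matching the quote); vega is positive throughout, so no other σ reproduces this price

sigma = 0.2448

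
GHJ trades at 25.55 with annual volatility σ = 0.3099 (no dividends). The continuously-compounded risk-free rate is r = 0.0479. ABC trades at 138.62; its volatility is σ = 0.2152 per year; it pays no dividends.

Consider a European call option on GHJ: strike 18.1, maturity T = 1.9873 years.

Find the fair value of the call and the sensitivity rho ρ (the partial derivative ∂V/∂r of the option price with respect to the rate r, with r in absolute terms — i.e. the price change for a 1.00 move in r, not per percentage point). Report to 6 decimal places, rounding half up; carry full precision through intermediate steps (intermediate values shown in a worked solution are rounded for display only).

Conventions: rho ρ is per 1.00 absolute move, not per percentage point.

σ√T = 0.3099·√1.9873 = 0.436871
d₁ = (ln(S/K) + (r+σ²/2)T) / (σ√T) = (ln(25.55/18.1) + (0.0479+0.3099²/2)·1.9873) / 0.436871 = (0.344725 + 0.190620) / 0.436871 = 1.225408
d₂ = d₁ − σ√T = 1.225408 − 0.436871 = 0.788537
e^{−rT} = 0.909199
N(d₁) = 0.889789,  N(d₂) = 0.784809
Call price V = S·N(d₁) − K·e^{−rT}·N(d₂) = 22.734114 − 12.915199 = 9.818915
ρ = K·T·e^{−rT}·N(d₂) = 25.666375

price = 9.818915
ρ = 25.666375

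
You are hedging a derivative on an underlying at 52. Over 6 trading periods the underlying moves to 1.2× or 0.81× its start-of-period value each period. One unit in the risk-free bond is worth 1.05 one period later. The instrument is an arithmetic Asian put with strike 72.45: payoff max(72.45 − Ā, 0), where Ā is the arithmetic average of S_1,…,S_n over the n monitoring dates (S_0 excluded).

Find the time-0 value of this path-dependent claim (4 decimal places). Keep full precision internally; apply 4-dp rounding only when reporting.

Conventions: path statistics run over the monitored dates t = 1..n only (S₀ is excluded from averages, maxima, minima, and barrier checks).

No-arbitrage gives p* = (R−d)/(u−d) = 0.6154: enumerate every path, weight its payoff by its p*-probability, and discount by R^6.
Enumerate all 2^6 = 64 price paths (U = up ×1.2, D = down ×0.81); each path with k up-moves has probability p*^k·(1−p*)^(6−k).
DDDDDD: Ā=26.5123, payoff=45.9377, prob=0.003237
UDDDDD: Ā=39.2775, payoff=33.1725, prob=0.005179
DUDDDD: Ā=35.8975, payoff=36.5525, prob=0.005179
UUDDDD: Ā=53.1815, payoff=19.2685, prob=0.008287
DDUDDD: Ā=33.1597, payoff=39.2903, prob=0.005179
UDUDDD: Ā=49.1255, payoff=23.3245, prob=0.008287
DUUDDD: Ā=45.7455, payoff=26.7045, prob=0.008287
UUUDDD: Ā=67.7712, payoff=4.6788, prob=0.013259
DDDUDD: Ā=30.9421, payoff=41.5079, prob=0.005179
UDDUDD: Ā=45.8402, payoff=26.6098, prob=0.008287
DUDUDD: Ā=42.4602, payoff=29.9898, prob=0.008287
UUDUDD: Ā=62.9040, payoff=9.5460, prob=0.013259
DDUUDD: Ā=39.7224, payoff=32.7276, prob=0.008287
UDUUDD: Ā=58.8480, payoff=13.6020, prob=0.013259
DUUUDD: Ā=55.4680, payoff=16.9820, prob=0.013259
UUUUDD: Ā=82.1748, payoff=0.0000, prob=0.021215
DDDDUD: Ā=29.1459, payoff=43.3041, prob=0.005179
UDDDUD: Ā=43.1790, payoff=29.2710, prob=0.008287
DUDDUD: Ā=39.7990, payoff=32.6510, prob=0.008287
UUDDUD: Ā=58.9615, payoff=13.4885, prob=0.013259
DDUDUD: Ā=37.0612, payoff=35.3888, prob=0.008287
UDUDUD: Ā=54.9055, payoff=17.5445, prob=0.013259
DUUDUD: Ā=51.5255, payoff=20.9245, prob=0.013259
UUUDUD: Ā=76.3341, payoff=0.0000, prob=0.021215
DDDUUD: Ā=34.8436, payoff=37.6064, prob=0.008287
UDDUUD: Ā=51.6202, payoff=20.8298, prob=0.013259
DUDUUD: Ā=48.2402, payoff=24.2098, prob=0.013259
UUDUUD: Ā=71.4669, payoff=0.9831, prob=0.021215
DDUUUD: Ā=45.5024, payoff=26.9476, prob=0.013259
UDUUUD: Ā=67.4109, payoff=5.0391, prob=0.021215
DUUUUD: Ā=64.0309, payoff=8.4191, prob=0.021215
UUUUUD: Ā=94.8606, payoff=0.0000, prob=0.033944
DDDDDU: Ā=27.6909, payoff=44.7591, prob=0.005179
UDDDDU: Ā=41.0235, payoff=31.4265, prob=0.008287
DUDDDU: Ā=37.6435, payoff=34.8065, prob=0.008287
UUDDDU: Ā=55.7682, payoff=16.6818, prob=0.013259
DDUDDU: Ā=34.9057, payoff=37.5443, prob=0.008287
UDUDDU: Ā=51.7122, payoff=20.7378, prob=0.013259
DUUDDU: Ā=48.3322, payoff=24.1178, prob=0.013259
UUUDDU: Ā=71.6032, payoff=0.8468, prob=0.021215
DDDUDU: Ā=32.6881, payoff=39.7619, prob=0.008287
UDDUDU: Ā=48.4268, payoff=24.0232, prob=0.013259
DUDUDU: Ā=45.0468, payoff=27.4032, prob=0.013259
UUDUDU: Ā=66.7360, payoff=5.7140, prob=0.021215
DDUUDU: Ā=42.3090, payoff=30.1410, prob=0.013259
UDUUDU: Ā=62.6800, payoff=9.7700, prob=0.021215
DUUUDU: Ā=59.3000, payoff=13.1500, prob=0.021215
UUUUDU: Ā=87.8519, payoff=0.0000, prob=0.033944
DDDDUU: Ā=30.8918, payoff=41.5582, prob=0.008287
UDDDUU: Ā=45.7657, payoff=26.6843, prob=0.013259
DUDDUU: Ā=42.3857, payoff=30.0643, prob=0.013259
UUDDUU: Ā=62.7936, payoff=9.6564, prob=0.021215
DDUDUU: Ā=39.6479, payoff=32.8021, prob=0.013259
UDUDUU: Ā=58.7376, payoff=13.7124, prob=0.021215
DUUDUU: Ā=55.3576, payoff=17.0924, prob=0.021215
UUUDUU: Ā=82.0112, payoff=0.0000, prob=0.033944
DDDUUU: Ā=37.4303, payoff=35.0197, prob=0.013259
UDDUUU: Ā=55.4522, payoff=16.9978, prob=0.021215
DUDUUU: Ā=52.0722, payoff=20.3778, prob=0.021215
UUDUUU: Ā=77.1440, payoff=0.0000, prob=0.033944
DDUUUU: Ā=49.3344, payoff=23.1156, prob=0.021215
UDUUUU: Ā=73.0880, payoff=0.0000, prob=0.033944
DUUUUU: Ā=69.7080, payoff=2.7420, prob=0.033944
UUUUUU: Ā=103.2712, payoff=0.0000, prob=0.054310
Price = Σ prob·payoff / R^6 = 14.304236 / 1.340096 = 10.6740

price = 10.6740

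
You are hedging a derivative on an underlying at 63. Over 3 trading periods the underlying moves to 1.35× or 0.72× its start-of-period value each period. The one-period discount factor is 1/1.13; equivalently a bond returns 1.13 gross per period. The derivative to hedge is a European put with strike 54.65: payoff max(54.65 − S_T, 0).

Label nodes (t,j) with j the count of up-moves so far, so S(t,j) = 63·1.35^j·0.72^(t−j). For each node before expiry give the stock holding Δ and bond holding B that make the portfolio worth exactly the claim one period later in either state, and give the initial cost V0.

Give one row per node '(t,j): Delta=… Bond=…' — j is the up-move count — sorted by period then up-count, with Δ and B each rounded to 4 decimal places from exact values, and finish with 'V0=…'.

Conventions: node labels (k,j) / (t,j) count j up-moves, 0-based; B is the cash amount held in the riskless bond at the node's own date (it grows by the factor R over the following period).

(0,0): Delta=-0.1442 Bond=11.7469
(1,0): Delta=-0.4353 Bond=26.4788
(1,1): Delta=-0.0609 Bond=6.1885
(2,0): Delta=-1.0000 Bond=48.3628
(2,1): Delta=-0.2737 Bond=20.0254
(2,2): Delta=0.0000 Bond=0.0000
V0=2.6613

Under the risk-neutral measure, an up-move has probability p* = (R−d)/(u−d) = 0.6508 and values discount at R = 1.13.
At maturity the claim pays: V(3,0)=31.1354, V(3,1)=10.5601, V(3,2)=0.0000, V(3,3)=0.0000
(2,0): S=32.6592. Δ = (V_up−V_dn)/(S_up−S_dn) = (10.5601−31.1354)/(44.0899−23.5146) = -1.0000. V = [p*·10.5601 + (1−p*)·31.1354]/1.13 = 15.7036. B = V − Δ·S = 48.3628.
(2,1): S=61.2360. Δ = (V_up−V_dn)/(S_up−S_dn) = (0.0000−10.5601)/(82.6686−44.0899) = -0.2737. V = [p*·0.0000 + (1−p*)·10.5601]/1.13 = 3.2634. B = V − Δ·S = 20.0254.
(2,2): S=114.8175. Δ = (V_up−V_dn)/(S_up−S_dn) = (0.0000−0.0000)/(155.0036−82.6686) = 0.0000. V = [p*·0.0000 + (1−p*)·0.0000]/1.13 = 0.0000. B = V − Δ·S = 0.0000.
(1,0): S=45.3600. Δ = (V_up−V_dn)/(S_up−S_dn) = (3.2634−15.7036)/(61.2360−32.6592) = -0.4353. V = [p*·3.2634 + (1−p*)·15.7036]/1.13 = 6.7324. B = V − Δ·S = 26.4788.
(1,1): S=85.0500. Δ = (V_up−V_dn)/(S_up−S_dn) = (0.0000−3.2634)/(114.8175−61.2360) = -0.0609. V = [p*·0.0000 + (1−p*)·3.2634]/1.13 = 1.0085. B = V − Δ·S = 6.1885.
(0,0): S=63.0000. Δ = (V_up−V_dn)/(S_up−S_dn) = (1.0085−6.7324)/(85.0500−45.3600) = -0.1442. V = [p*·1.0085 + (1−p*)·6.7324]/1.13 = 2.6613. B = V − Δ·S = 11.7469.
Verification: the root portfolio costs Δ(0,0)·S0 + B(0,0) = 2.6613, matching V0.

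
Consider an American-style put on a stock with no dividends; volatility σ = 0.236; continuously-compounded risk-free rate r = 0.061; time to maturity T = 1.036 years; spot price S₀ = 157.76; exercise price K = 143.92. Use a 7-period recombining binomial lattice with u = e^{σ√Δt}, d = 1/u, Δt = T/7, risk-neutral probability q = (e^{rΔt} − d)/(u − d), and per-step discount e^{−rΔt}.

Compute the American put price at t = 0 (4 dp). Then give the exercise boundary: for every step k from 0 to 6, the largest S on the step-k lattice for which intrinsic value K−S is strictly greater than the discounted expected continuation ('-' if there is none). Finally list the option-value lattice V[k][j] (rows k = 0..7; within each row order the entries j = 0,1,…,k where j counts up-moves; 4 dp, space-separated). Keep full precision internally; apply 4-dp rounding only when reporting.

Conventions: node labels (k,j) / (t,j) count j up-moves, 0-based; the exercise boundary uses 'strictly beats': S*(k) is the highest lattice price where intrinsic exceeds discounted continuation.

price = 5.7049
boundary = - - - 120.1453 109.7177 120.1453 131.5639
tree:
5.7049
9.5099 2.3906
15.3478 4.4379 0.5956
23.7747 8.0542 1.2711 0.0000
34.2023 14.1646 2.7127 0.0000 0.0000
43.7248 23.7747 5.7895 0.0000 0.0000 0.0000
52.4209 34.2023 12.3561 0.0000 0.0000 0.0000 0.0000
60.3623 43.7248 23.7747 0.0000 0.0000 0.0000 0.0000 0.0000

Δt=0.14800  u=1.09504  d=0.91321  q=0.52719  discount=0.99101
step 7 (expiry): payoffs max(K−S,0) = 60.3623 43.7248 23.7747 0.0000 0.0000 0.0000 0.0000 0.0000
step 6: (k=6,j=0): S=91.4991, K−S=52.4209, hold=51.1275 ⇒ V=52.4209 exercise | (k=6,j=1): S=109.7177, K−S=34.2023, hold=32.9088 ⇒ V=34.2023 exercise | (k=6,j=2): S=131.5639, K−S=12.3561, hold=11.1398 ⇒ V=12.3561 exercise | (k=6,j=3): S=157.7600, K−S=0.0000, hold=0.0000 ⇒ V=0.0000 continue | (k=6,j=4): S=189.1720, K−S=0.0000, hold=0.0000 ⇒ V=0.0000 continue | (k=6,j=5): S=226.8386, K−S=0.0000, hold=0.0000 ⇒ V=0.0000 continue | (k=6,j=6): S=272.0051, K−S=0.0000, hold=0.0000 ⇒ V=0.0000 continue  boundary S*=131.5639
step 5: (k=5,j=0): S=100.1952, K−S=43.7248, hold=42.4314 ⇒ V=43.7248 exercise | (k=5,j=1): S=120.1453, K−S=23.7747, hold=22.4812 ⇒ V=23.7747 exercise | (k=5,j=2): S=144.0678, K−S=0.0000, hold=5.7895 ⇒ V=5.7895 continue | (k=5,j=3): S=172.7535, K−S=0.0000, hold=0.0000 ⇒ V=0.0000 continue | (k=5,j=4): S=207.1510, K−S=0.0000, hold=0.0000 ⇒ V=0.0000 continue | (k=5,j=5): S=248.3974, K−S=0.0000, hold=0.0000 ⇒ V=0.0000 continue  boundary S*=120.1453
step 4: (k=4,j=0): S=109.7177, K−S=34.2023, hold=32.9088 ⇒ V=34.2023 exercise | (k=4,j=1): S=131.5639, K−S=12.3561, hold=14.1646 ⇒ V=14.1646 continue | (k=4,j=2): S=157.7600, K−S=0.0000, hold=2.7127 ⇒ V=2.7127 continue | (k=4,j=3): S=189.1720, K−S=0.0000, hold=0.0000 ⇒ V=0.0000 continue | (k=4,j=4): S=226.8386, K−S=0.0000, hold=0.0000 ⇒ V=0.0000 continue  boundary S*=109.7177
step 3: (k=3,j=0): S=120.1453, K−S=23.7747, hold=23.4261 ⇒ V=23.7747 exercise | (k=3,j=1): S=144.0678, K−S=0.0000, hold=8.0542 ⇒ V=8.0542 continue | (k=3,j=2): S=172.7535, K−S=0.0000, hold=1.2711 ⇒ V=1.2711 continue | (k=3,j=3): S=207.1510, K−S=0.0000, hold=0.0000 ⇒ V=0.0000 continue  boundary S*=120.1453
step 2: (k=2,j=0): S=131.5639, K−S=12.3561, hold=15.3478 ⇒ V=15.3478 continue | (k=2,j=1): S=157.7600, K−S=0.0000, hold=4.4379 ⇒ V=4.4379 continue | (k=2,j=2): S=189.1720, K−S=0.0000, hold=0.5956 ⇒ V=0.5956 continue  boundary S*=-
step 1: (k=1,j=0): S=144.0678, K−S=0.0000, hold=9.5099 ⇒ V=9.5099 continue | (k=1,j=1): S=172.7535, K−S=0.0000, hold=2.3906 ⇒ V=2.3906 continue  boundary S*=-
step 0: (k=0,j=0): S=157.7600, K−S=0.0000, hold=5.7049 ⇒ V=5.7049 continue  boundary S*=-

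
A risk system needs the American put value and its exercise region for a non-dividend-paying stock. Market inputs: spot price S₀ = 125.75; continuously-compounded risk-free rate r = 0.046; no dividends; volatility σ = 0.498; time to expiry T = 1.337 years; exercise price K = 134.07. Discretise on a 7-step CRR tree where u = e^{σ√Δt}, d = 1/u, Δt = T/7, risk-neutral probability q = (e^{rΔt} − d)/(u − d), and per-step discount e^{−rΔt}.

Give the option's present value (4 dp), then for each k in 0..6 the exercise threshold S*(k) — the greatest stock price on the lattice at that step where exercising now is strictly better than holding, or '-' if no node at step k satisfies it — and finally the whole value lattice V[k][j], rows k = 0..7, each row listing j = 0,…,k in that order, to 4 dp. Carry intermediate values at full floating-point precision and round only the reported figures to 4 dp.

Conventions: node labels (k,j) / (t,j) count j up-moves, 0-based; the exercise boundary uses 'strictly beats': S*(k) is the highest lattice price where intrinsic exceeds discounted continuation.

price = 30.4358
boundary = - - - 65.4551 52.6529 65.4551 81.3701
tree:
30.4358
41.3049 18.5529
54.2346 27.2660 8.9164
68.6149 38.7776 14.5866 2.5856
81.4171 52.9276 23.2918 4.8840 0.0000
91.7154 68.6149 35.9478 9.2253 0.0000 0.0000
99.9994 81.4171 52.6999 17.4257 0.0000 0.0000 0.0000
106.6632 91.7154 68.6149 32.9152 0.0000 0.0000 0.0000 0.0000

Δt=0.19100  u=1.24314  d=0.80441  q=0.46592  discount=0.99125
step 7 (expiry): payoffs max(K−S,0) = 106.6632 91.7154 68.6149 32.9152 0.0000 0.0000 0.0000 0.0000
step 6: (k=6,j=0): S=34.0706, K−S=99.9994, hold=98.8267 ⇒ V=99.9994 exercise | (k=6,j=1): S=52.6529, K−S=81.4171, hold=80.2443 ⇒ V=81.4171 exercise | (k=6,j=2): S=81.3701, K−S=52.6999, hold=51.5271 ⇒ V=52.6999 exercise | (k=6,j=3): S=125.7500, K−S=8.3200, hold=17.4257 ⇒ V=17.4257 continue | (k=6,j=4): S=194.3349, K−S=0.0000, hold=0.0000 ⇒ V=0.0000 continue | (k=6,j=5): S=300.3266, K−S=0.0000, hold=0.0000 ⇒ V=0.0000 continue | (k=6,j=6): S=464.1268, K−S=0.0000, hold=0.0000 ⇒ V=0.0000 continue  boundary S*=81.3701
step 5: (k=5,j=0): S=42.3546, K−S=91.7154, hold=90.5426 ⇒ V=91.7154 exercise | (k=5,j=1): S=65.4551, K−S=68.6149, hold=67.4421 ⇒ V=68.6149 exercise | (k=5,j=2): S=101.1548, K−S=32.9152, hold=35.9478 ⇒ V=35.9478 continue | (k=5,j=3): S=156.3254, K−S=0.0000, hold=9.2253 ⇒ V=9.2253 continue | (k=5,j=4): S=241.5863, K−S=0.0000, hold=0.0000 ⇒ V=0.0000 continue | (k=5,j=5): S=373.3492, K−S=0.0000, hold=0.0000 ⇒ V=0.0000 continue  boundary S*=65.4551
step 4: (k=4,j=0): S=52.6529, K−S=81.4171, hold=80.2443 ⇒ V=81.4171 exercise | (k=4,j=1): S=81.3701, K−S=52.6999, hold=52.9276 ⇒ V=52.9276 continue | (k=4,j=2): S=125.7500, K−S=8.3200, hold=23.2918 ⇒ V=23.2918 continue | (k=4,j=3): S=194.3349, K−S=0.0000, hold=4.8840 ⇒ V=4.8840 continue | (k=4,j=4): S=300.3266, K−S=0.0000, hold=0.0000 ⇒ V=0.0000 continue  boundary S*=52.6529
step 3: (k=3,j=0): S=65.4551, K−S=68.6149, hold=67.5473 ⇒ V=68.6149 exercise | (k=3,j=1): S=101.1548, K−S=32.9152, hold=38.7776 ⇒ V=38.7776 continue | (k=3,j=2): S=156.3254, K−S=0.0000, hold=14.5866 ⇒ V=14.5866 continue | (k=3,j=3): S=241.5863, K−S=0.0000, hold=2.5856 ⇒ V=2.5856 continue  boundary S*=65.4551
step 2: (k=2,j=0): S=81.3701, K−S=52.6999, hold=54.2346 ⇒ V=54.2346 continue | (k=2,j=1): S=125.7500, K−S=8.3200, hold=27.2660 ⇒ V=27.2660 continue | (k=2,j=2): S=194.3349, K−S=0.0000, hold=8.9164 ⇒ V=8.9164 continue  boundary S*=-
step 1: (k=1,j=0): S=101.1548, K−S=32.9152, hold=41.3049 ⇒ V=41.3049 continue | (k=1,j=1): S=156.3254, K−S=0.0000, hold=18.5529 ⇒ V=18.5529 continue  boundary S*=-
step 0: (k=0,j=0): S=125.7500, K−S=8.3200, hold=30.4358 ⇒ V=30.4358 continue  boundary S*=-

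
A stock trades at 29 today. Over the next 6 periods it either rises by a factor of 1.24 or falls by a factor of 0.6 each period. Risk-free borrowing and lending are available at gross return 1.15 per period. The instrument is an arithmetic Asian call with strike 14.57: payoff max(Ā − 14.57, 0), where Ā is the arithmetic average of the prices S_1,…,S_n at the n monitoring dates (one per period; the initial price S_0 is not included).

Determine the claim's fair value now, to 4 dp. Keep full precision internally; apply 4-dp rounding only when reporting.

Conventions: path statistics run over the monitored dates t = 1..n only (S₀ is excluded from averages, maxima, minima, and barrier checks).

price = 14.7485

No-arbitrage gives p* = (R−d)/(u−d) = 0.8594: enumerate every path, weight its payoff by its p*-probability, and discount by R^6.
Enumerate all 2^6 = 64 price paths (U = up ×1.24, D = down ×0.6); each path with k up-moves has probability p*^k·(1−p*)^(6−k).
DDDDDD: Ā=6.9117, payoff=0.0000, prob=0.000008
UDDDDD: Ā=14.2843, payoff=0.0000, prob=0.000047
DUDDDD: Ā=11.1909, payoff=0.0000, prob=0.000047
UUDDDD: Ā=23.1279, payoff=8.5579, prob=0.000289
DDUDDD: Ā=9.3349, payoff=0.0000, prob=0.000047
UDUDDD: Ā=19.2922, payoff=4.7222, prob=0.000289
DUUDDD: Ā=16.1989, payoff=1.6289, prob=0.000289
UUUDDD: Ā=33.4777, payoff=18.9077, prob=0.001765
DDDUDD: Ā=8.2213, payoff=0.0000, prob=0.000047
UDDUDD: Ā=16.9908, payoff=2.4208, prob=0.000289
DUDUDD: Ā=13.8974, payoff=0.0000, prob=0.000289
UUDUDD: Ā=28.7214, payoff=14.1514, prob=0.001765
DDUUDD: Ā=12.0414, payoff=0.0000, prob=0.000289
UDUUDD: Ā=24.8856, payoff=10.3156, prob=0.001765
DUUUDD: Ā=21.7923, payoff=7.2223, prob=0.001765
UUUUDD: Ā=45.0374, payoff=30.4674, prob=0.010786
DDDDUD: Ā=7.5532, payoff=0.0000, prob=0.000047
UDDDUD: Ā=15.6099, payoff=1.0399, prob=0.000289
DUDDUD: Ā=12.5166, payoff=0.0000, prob=0.000289
UUDDUD: Ā=25.8676, payoff=11.2976, prob=0.001765
DDUDUD: Ā=10.6606, payoff=0.0000, prob=0.000289
UDUDUD: Ā=22.0318, payoff=7.4618, prob=0.001765
DUUDUD: Ā=18.9385, payoff=4.3685, prob=0.001765
UUUDUD: Ā=39.1396, payoff=24.5696, prob=0.010786
DDDUUD: Ā=9.5470, payoff=0.0000, prob=0.000289
UDDUUD: Ā=19.7304, payoff=5.1604, prob=0.001765
DUDUUD: Ā=16.6371, payoff=2.0671, prob=0.001765
UUDUUD: Ā=34.3833, payoff=19.8133, prob=0.010786
DDUUUD: Ā=14.7811, payoff=0.2111, prob=0.001765
UDUUUD: Ā=30.5475, payoff=15.9775, prob=0.010786
DUUUUD: Ā=27.4542, payoff=12.8842, prob=0.010786
UUUUUD: Ā=56.7387, payoff=42.1687, prob=0.065914
DDDDDU: Ā=7.1523, payoff=0.0000, prob=0.000047
UDDDDU: Ā=14.7814, payoff=0.2114, prob=0.000289
DUDDDU: Ā=11.6880, payoff=0.0000, prob=0.000289
UUDDDU: Ā=24.1553, payoff=9.5853, prob=0.001765
DDUDDU: Ā=9.8320, payoff=0.0000, prob=0.000289
UDUDDU: Ā=20.3196, payoff=5.7496, prob=0.001765
DUUDDU: Ā=17.2262, payoff=2.6562, prob=0.001765
UUUDDU: Ā=35.6009, payoff=21.0309, prob=0.010786
DDDUDU: Ā=8.7184, payoff=0.0000, prob=0.000289
UDDUDU: Ā=18.0181, payoff=3.4481, prob=0.001765
DUDUDU: Ā=14.9248, payoff=0.3548, prob=0.001765
UUDUDU: Ā=30.8446, payoff=16.2746, prob=0.010786
DDUUDU: Ā=13.0688, payoff=0.0000, prob=0.001765
UDUUDU: Ā=27.0088, payoff=12.4388, prob=0.010786
DUUUDU: Ā=23.9155, payoff=9.3455, prob=0.010786
UUUUDU: Ā=49.4254, payoff=34.8554, prob=0.065914
DDDDUU: Ā=8.0503, payoff=0.0000, prob=0.000289
UDDDUU: Ā=16.6373, payoff=2.0673, prob=0.001765
DUDDUU: Ā=13.5439, payoff=0.0000, prob=0.001765
UUDDUU: Ā=27.9908, payoff=13.4208, prob=0.010786
DDUDUU: Ā=11.6879, payoff=0.0000, prob=0.001765
UDUDUU: Ā=24.1551, payoff=9.5851, prob=0.010786
DUUDUU: Ā=21.0617, payoff=6.4917, prob=0.010786
UUUDUU: Ā=43.5276, payoff=28.9576, prob=0.065914
DDDUUU: Ā=10.5743, payoff=0.0000, prob=0.001765
UDDUUU: Ā=21.8536, payoff=7.2836, prob=0.010786
DUDUUU: Ā=18.7603, payoff=4.1903, prob=0.010786
UUDUUU: Ā=38.7712, payoff=24.2012, prob=0.065914
DDUUUU: Ā=16.9043, payoff=2.3343, prob=0.010786
UDUUUU: Ā=34.9355, payoff=20.3655, prob=0.065914
DUUUUU: Ā=31.8422, payoff=17.2722, prob=0.065914
UUUUUU: Ā=65.8072, payoff=51.2372, prob=0.402806
Price = Σ prob·payoff / R^6 = 34.114129 / 2.313061 = 14.7485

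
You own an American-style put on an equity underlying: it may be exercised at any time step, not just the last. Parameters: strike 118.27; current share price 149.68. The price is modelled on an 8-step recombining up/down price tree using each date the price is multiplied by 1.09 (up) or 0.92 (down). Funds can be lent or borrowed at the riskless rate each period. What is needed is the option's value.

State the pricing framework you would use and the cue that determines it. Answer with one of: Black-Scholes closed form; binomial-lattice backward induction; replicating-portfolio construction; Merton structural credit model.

framework: binomial-lattice backward induction

Key observation: an American put (K = 118.27, S₀ = 149.68) on a 8-date tree has no closed form — the optimal stopping decision is embedded and must be resolved recursively from expiry.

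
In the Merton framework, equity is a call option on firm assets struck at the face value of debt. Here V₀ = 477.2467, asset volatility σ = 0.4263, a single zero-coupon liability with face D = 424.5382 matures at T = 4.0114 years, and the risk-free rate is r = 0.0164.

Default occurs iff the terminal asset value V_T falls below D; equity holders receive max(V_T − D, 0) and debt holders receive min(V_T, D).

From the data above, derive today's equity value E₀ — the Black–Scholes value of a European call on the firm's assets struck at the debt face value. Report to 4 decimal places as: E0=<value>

E0=187.5408

Apply the equity-as-call identities (strike 424.5382, horizon 4.0114 years):
d₁ = [ln(V₀/D) + (r + σ²/2)T] / (σ√T)
   = [ln(477.2467/424.5382) + (0.0164 + 0.5·0.4263²)·4.0114] / (0.4263·√4.0114)
   = [0.117032 + 0.430286] / 0.853814 = 0.641027
d₂ = d₁ − σ√T = 0.641027 − 0.853814 = -0.212787
N(d₁) = 0.739247,  N(d₂) = 0.415746,  e^(−rT) = 0.936330
E₀ = V₀·N(d₁) − D·e^(−rT)·N(d₂)
   = 477.2467·0.739247 − 424.5382·0.936330·0.415746 = 187.540835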